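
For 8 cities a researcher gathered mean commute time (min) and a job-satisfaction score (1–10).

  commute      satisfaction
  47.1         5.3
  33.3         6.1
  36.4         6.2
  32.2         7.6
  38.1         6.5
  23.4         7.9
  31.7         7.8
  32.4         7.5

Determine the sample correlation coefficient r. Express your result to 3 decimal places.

n = 8, Σx = 274.6, Σy = 54.9, Σx² = 9742.92, Σy² = 383.25, Σxy = 1845.93
nΣxy − ΣxΣy = 14767.44 − 15075.54 = -308.1
nΣx² − (Σx)² = 77943.36 − 75405.16 = 2538.2; nΣy² − (Σy)² = 3066 − 3014.01 = 51.99
r = -308.1 / √(2538.2 × 51.99) = -308.1 / 363.2644 ≈ -0.848

-0.848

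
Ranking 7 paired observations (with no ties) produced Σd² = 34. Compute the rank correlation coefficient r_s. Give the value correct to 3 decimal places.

ρ = 1 − 6Σd² / [n(n²−1)] = 1 − 6×34 / (7×48)
  = 1 − 204/336 = 1 − 0.6071 ≈ 0.393

0.393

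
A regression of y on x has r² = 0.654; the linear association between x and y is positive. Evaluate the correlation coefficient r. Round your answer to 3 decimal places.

0.809

|r| = √0.654 = 0.809
The association is positive, so r = 0.809.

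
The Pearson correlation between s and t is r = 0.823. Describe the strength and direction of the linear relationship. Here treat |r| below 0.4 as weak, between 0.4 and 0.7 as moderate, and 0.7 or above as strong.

r = 0.823 > 0 so the relationship is positive.
|r| = 0.823, which falls in the strong range.

strong positive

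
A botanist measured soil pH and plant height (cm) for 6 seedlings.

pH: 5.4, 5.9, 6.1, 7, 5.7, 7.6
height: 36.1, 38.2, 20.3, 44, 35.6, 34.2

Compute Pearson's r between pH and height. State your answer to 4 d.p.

n = 6, Σx = 37.7, Σy = 208.4, Σx² = 240.43, Σy² = 7547.54, Σxy = 1314.99
nΣxy − ΣxΣy = 7889.94 − 7856.68 = 33.26
nΣx² − (Σx)² = 1442.58 − 1421.29 = 21.29; nΣy² − (Σy)² = 45285.24 − 43430.56 = 1854.68
r = 33.26 / √(21.29 × 1854.68) = 33.26 / 198.7112 ≈ 0.1674

0.1674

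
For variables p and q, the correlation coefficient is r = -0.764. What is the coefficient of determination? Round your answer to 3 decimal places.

0.584

r² = (-0.764)² = 0.584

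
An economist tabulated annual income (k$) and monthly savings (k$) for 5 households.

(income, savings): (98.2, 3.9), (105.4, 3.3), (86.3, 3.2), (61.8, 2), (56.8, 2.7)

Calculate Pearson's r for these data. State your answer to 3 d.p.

0.816

n = 5, Σx = 408.5, Σy = 15.1, Σx² = 35245.57, Σy² = 47.63, Σxy = 1283.92
nΣxy − ΣxΣy = 6419.6 − 6168.35 = 251.25
nΣx² − (Σx)² = 176227.85 − 166872.25 = 9355.6; nΣy² − (Σy)² = 238.15 − 228.01 = 10.14
r = 251.25 / √(9355.6 × 10.14) = 251.25 / 308.0029 ≈ 0.816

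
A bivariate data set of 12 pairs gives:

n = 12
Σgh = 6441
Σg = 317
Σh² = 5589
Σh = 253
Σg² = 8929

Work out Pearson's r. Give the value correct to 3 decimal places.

r = (nΣgh − ΣgΣh) / √[(nΣg² − (Σg)²)(nΣh² − (Σh)²)]
Numerator: 12×6441 − 317×253 = -2909
Denominator: √[(107148 − 100489)(67068 − 64009)] = √[6659 × 3059] = 4513.3005
r = -2909 / 4513.3005 ≈ -0.645

-0.645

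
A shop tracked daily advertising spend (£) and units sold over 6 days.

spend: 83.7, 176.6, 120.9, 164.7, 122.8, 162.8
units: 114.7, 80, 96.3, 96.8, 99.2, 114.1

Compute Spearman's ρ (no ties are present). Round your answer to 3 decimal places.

-0.600

Rank spend: 1, 6, 2, 5, 3, 4
Rank units: 6, 1, 2, 3, 4, 5
d = rank(spend) − rank(units): -5, 5, 0, 2, -1, -1; Σd² = 56
ρ = 1 − 6Σd² / [n(n²−1)] = 1 − 6×56 / (6×35) = 1 − 336/210 ≈ -0.600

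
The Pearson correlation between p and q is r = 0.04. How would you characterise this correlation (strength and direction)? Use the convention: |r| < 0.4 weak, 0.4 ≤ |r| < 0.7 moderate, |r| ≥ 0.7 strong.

r = 0.04 > 0 so the relationship is positive.
|r| = 0.04, which falls in the weak range.

weak positive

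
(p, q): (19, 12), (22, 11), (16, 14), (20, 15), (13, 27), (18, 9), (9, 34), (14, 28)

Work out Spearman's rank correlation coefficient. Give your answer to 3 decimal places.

Rank p: 6, 8, 4, 7, 2, 5, 1, 3
Rank q: 3, 2, 4, 5, 6, 1, 8, 7
d = rank(p) − rank(q): 3, 6, 0, 2, -4, 4, -7, -4; Σd² = 146
ρ = 1 − 6Σd² / [n(n²−1)] = 1 − 6×146 / (8×63) = 1 − 876/504 ≈ -0.738

-0.738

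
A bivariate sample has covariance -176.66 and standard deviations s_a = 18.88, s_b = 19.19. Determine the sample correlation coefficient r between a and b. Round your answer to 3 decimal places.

-0.488

r = Cov(a,b) / (s_a · s_b) = -176.66 / (18.88 × 19.19)
  = -176.66 / 362.3072 ≈ -0.488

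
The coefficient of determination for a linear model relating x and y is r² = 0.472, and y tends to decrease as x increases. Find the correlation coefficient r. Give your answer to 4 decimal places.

|r| = √0.472 = 0.6870
The association is negative, so r = −0.6870.

-0.6870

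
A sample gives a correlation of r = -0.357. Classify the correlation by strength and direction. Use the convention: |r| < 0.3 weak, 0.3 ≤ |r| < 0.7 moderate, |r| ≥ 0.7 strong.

r = -0.357 < 0 so the relationship is negative.
|r| = 0.357, which falls in the moderate range.

moderate negative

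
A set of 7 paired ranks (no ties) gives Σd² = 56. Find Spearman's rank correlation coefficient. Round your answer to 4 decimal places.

0.0000

ρ = 1 − 6Σd² / [n(n²−1)] = 1 − 6×56 / (7×48)
  = 1 − 336/336 = 1 − 1.00000 ≈ 0.0000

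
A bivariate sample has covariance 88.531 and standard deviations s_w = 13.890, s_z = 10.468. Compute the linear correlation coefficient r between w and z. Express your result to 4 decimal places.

r = Cov(w,z) / (s_w · s_z) = 88.531 / (13.890 × 10.468)
  = 88.531 / 145.4005 ≈ 0.6089

0.6089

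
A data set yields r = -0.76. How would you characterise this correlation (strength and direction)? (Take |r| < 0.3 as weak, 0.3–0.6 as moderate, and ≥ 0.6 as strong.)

strong negative

r = -0.76 < 0 so the relationship is negative.
|r| = 0.76, which falls in the strong range.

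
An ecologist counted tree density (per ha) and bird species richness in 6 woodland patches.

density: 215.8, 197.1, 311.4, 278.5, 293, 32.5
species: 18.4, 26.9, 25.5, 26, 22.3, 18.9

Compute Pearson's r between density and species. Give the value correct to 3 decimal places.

0.551

n = 6, Σx = 1328.3, Σy = 138, Σx² = 346855.51, Σy² = 3242.92, Σxy = 31602.56
nΣxy − ΣxΣy = 189615.36 − 183305.4 = 6309.96
nΣx² − (Σx)² = 2081133.06 − 1764380.89 = 316752.17; nΣy² − (Σy)² = 19457.52 − 19044 = 413.52
r = 6309.96 / √(316752.17 × 413.52) = 6309.96 / 11444.7961 ≈ 0.551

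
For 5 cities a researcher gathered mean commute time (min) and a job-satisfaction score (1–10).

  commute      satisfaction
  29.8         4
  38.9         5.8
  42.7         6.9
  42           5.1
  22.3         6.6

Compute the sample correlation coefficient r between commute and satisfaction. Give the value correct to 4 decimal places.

n = 5, Σx = 175.7, Σy = 28.4, Σx² = 6485.83, Σy² = 166.82, Σxy = 1000.83
nΣxy − ΣxΣy = 5004.15 − 4989.88 = 14.27
nΣx² − (Σx)² = 32429.15 − 30870.49 = 1558.66; nΣy² − (Σy)² = 834.1 − 806.56 = 27.54
r = 14.27 / √(1558.66 × 27.54) = 14.27 / 207.1847 ≈ 0.0689

0.0689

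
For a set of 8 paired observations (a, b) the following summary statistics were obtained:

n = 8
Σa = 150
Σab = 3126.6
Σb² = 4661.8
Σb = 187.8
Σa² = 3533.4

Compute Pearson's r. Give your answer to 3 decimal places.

-0.924

r = (nΣab − ΣaΣb) / √[(nΣa² − (Σa)²)(nΣb² − (Σb)²)]
Numerator: 8×3126.6 − 150×187.8 = -3157.2
Denominator: √[(28267.2 − 22500)(37294.4 − 35268.84)] = √[5767.2 × 2025.56] = 3417.8662
r = -3157.2 / 3417.8662 ≈ -0.924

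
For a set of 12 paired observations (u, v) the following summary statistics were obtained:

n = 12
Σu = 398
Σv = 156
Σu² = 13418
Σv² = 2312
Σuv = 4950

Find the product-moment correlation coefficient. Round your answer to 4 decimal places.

r = (nΣuv − ΣuΣv) / √[(nΣu² − (Σu)²)(nΣv² − (Σv)²)]
Numerator: 12×4950 − 398×156 = -2688
Denominator: √[(161016 − 158404)(27744 − 24336)] = √[2612 × 3408] = 2983.5710
r = -2688 / 2983.5710 ≈ -0.9009

-0.9009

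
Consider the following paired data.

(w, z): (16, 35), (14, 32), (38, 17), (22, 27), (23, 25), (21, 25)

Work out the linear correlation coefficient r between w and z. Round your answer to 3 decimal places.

n = 6, Σw = 134, Σz = 161, Σw² = 3350, Σz² = 4517, Σwz = 3348
nΣwz − ΣwΣz = 20088 − 21574 = -1486
nΣw² − (Σw)² = 20100 − 17956 = 2144; nΣz² − (Σz)² = 27102 − 25921 = 1181
r = -1486 / √(2144 × 1181) = -1486 / 1591.2461 ≈ -0.934

-0.934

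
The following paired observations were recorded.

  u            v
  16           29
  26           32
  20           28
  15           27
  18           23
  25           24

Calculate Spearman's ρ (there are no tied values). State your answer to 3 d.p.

Rank u: 2, 6, 4, 1, 3, 5
Rank v: 5, 6, 4, 3, 1, 2
d = rank(u) − rank(v): -3, 0, 0, -2, 2, 3; Σd² = 26
ρ = 1 − 6Σd² / [n(n²−1)] = 1 − 6×26 / (6×35) = 1 − 156/210 ≈ 0.257

0.257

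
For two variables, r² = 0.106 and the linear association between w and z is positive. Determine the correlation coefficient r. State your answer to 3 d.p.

|r| = √0.106 = 0.326
The association is positive, so r = 0.326.

0.326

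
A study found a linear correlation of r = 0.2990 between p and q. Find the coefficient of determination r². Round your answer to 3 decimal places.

r² = (0.2990)² = 0.089

0.089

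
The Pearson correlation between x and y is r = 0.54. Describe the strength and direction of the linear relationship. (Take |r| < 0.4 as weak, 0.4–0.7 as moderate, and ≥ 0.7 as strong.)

moderate positive

r = 0.54 > 0 so the relationship is positive.
|r| = 0.54, which falls in the moderate range.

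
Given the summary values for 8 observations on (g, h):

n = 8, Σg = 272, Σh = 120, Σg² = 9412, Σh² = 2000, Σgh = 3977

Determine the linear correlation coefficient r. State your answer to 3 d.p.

r = (nΣgh − ΣgΣh) / √[(nΣg² − (Σg)²)(nΣh² − (Σh)²)]
Numerator: 8×3977 − 272×120 = -824
Denominator: √[(75296 − 73984)(16000 − 14400)] = √[1312 × 1600] = 1448.8616
r = -824 / 1448.8616 ≈ -0.569

-0.569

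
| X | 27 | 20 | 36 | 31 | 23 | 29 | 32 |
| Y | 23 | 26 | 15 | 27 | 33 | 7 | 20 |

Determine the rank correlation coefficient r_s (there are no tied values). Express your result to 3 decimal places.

Rank X: 3, 1, 7, 5, 2, 4, 6
Rank Y: 4, 5, 2, 6, 7, 1, 3
d = rank(X) − rank(Y): -1, -4, 5, -1, -5, 3, 3; Σd² = 86
ρ = 1 − 6Σd² / [n(n²−1)] = 1 − 6×86 / (7×48) = 1 − 516/336 ≈ -0.536

-0.536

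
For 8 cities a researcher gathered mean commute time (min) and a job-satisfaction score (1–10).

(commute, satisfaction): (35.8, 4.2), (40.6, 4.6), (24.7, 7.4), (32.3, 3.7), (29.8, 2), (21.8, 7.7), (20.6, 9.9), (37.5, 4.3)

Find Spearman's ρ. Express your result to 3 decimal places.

Rank commute: 6, 8, 3, 5, 4, 2, 1, 7
Rank satisfaction: 3, 5, 6, 2, 1, 7, 8, 4
d = rank(commute) − rank(satisfaction): 3, 3, -3, 3, 3, -5, -7, 3; Σd² = 128
ρ = 1 − 6Σd² / [n(n²−1)] = 1 − 6×128 / (8×63) = 1 − 768/504 ≈ -0.524

-0.524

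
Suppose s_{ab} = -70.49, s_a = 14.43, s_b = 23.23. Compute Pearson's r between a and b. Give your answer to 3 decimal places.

r = Cov(a,b) / (s_a · s_b) = -70.49 / (14.43 × 23.23)
  = -70.49 / 335.2089 ≈ -0.210

-0.210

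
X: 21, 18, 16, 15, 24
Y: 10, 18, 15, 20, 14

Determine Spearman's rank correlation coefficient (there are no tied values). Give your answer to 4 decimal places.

Rank X: 4, 3, 2, 1, 5
Rank Y: 1, 4, 3, 5, 2
d = rank(X) − rank(Y): 3, -1, -1, -4, 3; Σd² = 36
ρ = 1 − 6Σd² / [n(n²−1)] = 1 − 6×36 / (5×24) = 1 − 216/120 ≈ -0.8000

-0.8000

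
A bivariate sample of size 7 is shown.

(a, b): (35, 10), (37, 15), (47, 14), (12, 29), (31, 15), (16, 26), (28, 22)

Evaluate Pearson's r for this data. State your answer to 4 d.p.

-0.8741

n = 7, Σa = 206, Σb = 131, Σa² = 6948, Σb² = 2747, Σab = 3408
nΣab − ΣaΣb = 23856 − 26986 = -3130
nΣa² − (Σa)² = 48636 − 42436 = 6200; nΣb² − (Σb)² = 19229 − 17161 = 2068
r = -3130 / √(6200 × 2068) = -3130 / 3580.7262 ≈ -0.8741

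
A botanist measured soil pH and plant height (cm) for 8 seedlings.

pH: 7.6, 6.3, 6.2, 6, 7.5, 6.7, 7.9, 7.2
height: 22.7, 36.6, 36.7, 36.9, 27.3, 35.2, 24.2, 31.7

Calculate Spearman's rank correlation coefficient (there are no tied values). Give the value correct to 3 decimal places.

Rank pH: 7, 3, 2, 1, 6, 4, 8, 5
Rank height: 1, 6, 7, 8, 3, 5, 2, 4
d = rank(pH) − rank(height): 6, -3, -5, -7, 3, -1, 6, 1; Σd² = 166
ρ = 1 − 6Σd² / [n(n²−1)] = 1 − 6×166 / (8×63) = 1 − 996/504 ≈ -0.976

-0.976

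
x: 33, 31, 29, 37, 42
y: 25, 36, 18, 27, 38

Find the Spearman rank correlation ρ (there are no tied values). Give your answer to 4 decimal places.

0.7000

Rank x: 3, 2, 1, 4, 5
Rank y: 2, 4, 1, 3, 5
d = rank(x) − rank(y): 1, -2, 0, 1, 0; Σd² = 6
ρ = 1 − 6Σd² / [n(n²−1)] = 1 − 6×6 / (5×24) = 1 − 36/120 ≈ 0.7000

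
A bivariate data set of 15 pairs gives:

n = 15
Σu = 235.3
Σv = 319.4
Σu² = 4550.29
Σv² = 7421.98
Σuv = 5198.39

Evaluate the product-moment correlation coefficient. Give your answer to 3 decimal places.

0.257

r = (nΣuv − ΣuΣv) / √[(nΣu² − (Σu)²)(nΣv² − (Σv)²)]
Numerator: 15×5198.39 − 235.3×319.4 = 2821.03
Denominator: √[(68254.35 − 55366.09)(111329.7 − 102016.36)] = √[12888.26 × 9313.34] = 10955.9458
r = 2821.03 / 10955.9458 ≈ 0.257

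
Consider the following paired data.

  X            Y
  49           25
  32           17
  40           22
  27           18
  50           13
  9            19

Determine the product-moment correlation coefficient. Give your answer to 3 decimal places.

0.072

n = 6, ΣX = 207, ΣY = 114, ΣX² = 8335, ΣY² = 2252, ΣXY = 3956
nΣXY − ΣXΣY = 23736 − 23598 = 138
nΣX² − (ΣX)² = 50010 − 42849 = 7161; nΣY² − (ΣY)² = 13512 − 12996 = 516
r = 138 / √(7161 × 516) = 138 / 1922.2580 ≈ 0.072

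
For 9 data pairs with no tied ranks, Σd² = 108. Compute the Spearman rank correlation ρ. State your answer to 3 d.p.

0.100

ρ = 1 − 6Σd² / [n(n²−1)] = 1 − 6×108 / (9×80)
  = 1 − 648/720 = 1 − 0.9000 ≈ 0.100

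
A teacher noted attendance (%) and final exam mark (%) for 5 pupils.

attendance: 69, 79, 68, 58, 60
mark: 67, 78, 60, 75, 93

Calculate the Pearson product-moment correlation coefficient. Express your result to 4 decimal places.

n = 5, Σx = 334, Σy = 373, Σx² = 22590, Σy² = 28447, Σxy = 24795
nΣxy − ΣxΣy = 123975 − 124582 = -607
nΣx² − (Σx)² = 112950 − 111556 = 1394; nΣy² − (Σy)² = 142235 − 139129 = 3106
r = -607 / √(1394 × 3106) = -607 / 2080.8085 ≈ -0.2917

-0.2917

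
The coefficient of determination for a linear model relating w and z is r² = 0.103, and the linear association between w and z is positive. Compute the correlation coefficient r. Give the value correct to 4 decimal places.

0.3209

|r| = √0.103 = 0.3209
The association is positive, so r = 0.3209.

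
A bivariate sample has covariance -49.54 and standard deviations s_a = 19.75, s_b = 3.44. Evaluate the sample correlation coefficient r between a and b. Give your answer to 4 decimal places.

-0.7292

r = Cov(a,b) / (s_a · s_b) = -49.54 / (19.75 × 3.44)
  = -49.54 / 67.9400 ≈ -0.7292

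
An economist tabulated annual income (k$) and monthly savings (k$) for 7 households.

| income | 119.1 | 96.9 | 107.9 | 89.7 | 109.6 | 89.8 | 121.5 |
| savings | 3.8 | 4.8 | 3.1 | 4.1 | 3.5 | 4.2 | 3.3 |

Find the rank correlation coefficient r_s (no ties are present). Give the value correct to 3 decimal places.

Rank income: 6, 3, 4, 1, 5, 2, 7
Rank savings: 4, 7, 1, 5, 3, 6, 2
d = rank(income) − rank(savings): 2, -4, 3, -4, 2, -4, 5; Σd² = 90
ρ = 1 − 6Σd² / [n(n²−1)] = 1 − 6×90 / (7×48) = 1 − 540/336 ≈ -0.607

-0.607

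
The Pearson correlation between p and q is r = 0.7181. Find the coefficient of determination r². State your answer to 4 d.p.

0.5157

r² = (0.7181)² = 0.5157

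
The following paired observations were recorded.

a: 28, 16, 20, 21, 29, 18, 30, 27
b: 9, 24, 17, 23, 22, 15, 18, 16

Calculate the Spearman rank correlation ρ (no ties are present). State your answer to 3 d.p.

Rank a: 6, 1, 3, 4, 7, 2, 8, 5
Rank b: 1, 8, 4, 7, 6, 2, 5, 3
d = rank(a) − rank(b): 5, -7, -1, -3, 1, 0, 3, 2; Σd² = 98
ρ = 1 − 6Σd² / [n(n²−1)] = 1 − 6×98 / (8×63) = 1 − 588/504 ≈ -0.167

-0.167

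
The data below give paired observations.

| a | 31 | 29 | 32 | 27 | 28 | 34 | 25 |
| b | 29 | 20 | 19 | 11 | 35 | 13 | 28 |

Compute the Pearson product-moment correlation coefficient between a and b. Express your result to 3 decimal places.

-0.337

n = 7, Σa = 206, Σb = 155, Σa² = 6120, Σb² = 3901, Σab = 4506
nΣab − ΣaΣb = 31542 − 31930 = -388
nΣa² − (Σa)² = 42840 − 42436 = 404; nΣb² − (Σb)² = 27307 − 24025 = 3282
r = -388 / √(404 × 3282) = -388 / 1151.4895 ≈ -0.337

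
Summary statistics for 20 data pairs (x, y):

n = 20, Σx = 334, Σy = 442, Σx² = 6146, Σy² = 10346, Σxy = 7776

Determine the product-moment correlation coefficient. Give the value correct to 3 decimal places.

0.689

r = (nΣxy − ΣxΣy) / √[(nΣx² − (Σx)²)(nΣy² − (Σy)²)]
Numerator: 20×7776 − 334×442 = 7892
Denominator: √[(122920 − 111556)(206920 − 195364)] = √[11364 × 11556] = 11459.5979
r = 7892 / 11459.5979 ≈ 0.689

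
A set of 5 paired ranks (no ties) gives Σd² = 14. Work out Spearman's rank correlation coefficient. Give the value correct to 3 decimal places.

0.300

ρ = 1 − 6Σd² / [n(n²−1)] = 1 − 6×14 / (5×24)
  = 1 − 84/120 = 1 − 0.7000 ≈ 0.300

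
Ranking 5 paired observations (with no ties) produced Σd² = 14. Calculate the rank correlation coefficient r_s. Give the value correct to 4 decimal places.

0.3000

ρ = 1 − 6Σd² / [n(n²−1)] = 1 − 6×14 / (5×24)
  = 1 − 84/120 = 1 − 0.70000 ≈ 0.3000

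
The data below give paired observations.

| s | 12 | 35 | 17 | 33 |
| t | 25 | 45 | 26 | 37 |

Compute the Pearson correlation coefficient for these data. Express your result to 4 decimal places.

n = 4, Σs = 97, Σt = 133, Σs² = 2747, Σt² = 4695, Σst = 3538
nΣst − ΣsΣt = 14152 − 12901 = 1251
nΣs² − (Σs)² = 10988 − 9409 = 1579; nΣt² − (Σt)² = 18780 − 17689 = 1091
r = 1251 / √(1579 × 1091) = 1251 / 1312.5125 ≈ 0.9531

0.9531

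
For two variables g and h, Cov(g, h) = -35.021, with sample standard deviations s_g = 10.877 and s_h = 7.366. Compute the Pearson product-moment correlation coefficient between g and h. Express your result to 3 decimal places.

-0.437

r = Cov(g,h) / (s_g · s_h) = -35.021 / (10.877 × 7.366)
  = -35.021 / 80.1200 ≈ -0.437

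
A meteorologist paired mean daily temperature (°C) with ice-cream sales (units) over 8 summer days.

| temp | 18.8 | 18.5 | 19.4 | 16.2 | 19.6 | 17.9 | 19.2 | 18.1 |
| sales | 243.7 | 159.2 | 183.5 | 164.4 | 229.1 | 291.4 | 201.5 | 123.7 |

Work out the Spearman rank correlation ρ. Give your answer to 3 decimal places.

Rank temp: 5, 4, 7, 1, 8, 2, 6, 3
Rank sales: 7, 2, 4, 3, 6, 8, 5, 1
d = rank(temp) − rank(sales): -2, 2, 3, -2, 2, -6, 1, 2; Σd² = 66
ρ = 1 − 6Σd² / [n(n²−1)] = 1 − 6×66 / (8×63) = 1 − 396/504 ≈ 0.214

0.214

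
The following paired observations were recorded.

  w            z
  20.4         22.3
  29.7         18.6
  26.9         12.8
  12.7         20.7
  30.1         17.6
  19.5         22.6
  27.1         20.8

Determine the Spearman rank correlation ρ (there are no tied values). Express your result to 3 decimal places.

Rank w: 3, 6, 4, 1, 7, 2, 5
Rank z: 6, 3, 1, 4, 2, 7, 5
d = rank(w) − rank(z): -3, 3, 3, -3, 5, -5, 0; Σd² = 86
ρ = 1 − 6Σd² / [n(n²−1)] = 1 − 6×86 / (7×48) = 1 − 516/336 ≈ -0.536

-0.536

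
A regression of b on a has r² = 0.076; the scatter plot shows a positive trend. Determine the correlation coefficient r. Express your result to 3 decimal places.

|r| = √0.076 = 0.276
The association is positive, so r = 0.276.

0.276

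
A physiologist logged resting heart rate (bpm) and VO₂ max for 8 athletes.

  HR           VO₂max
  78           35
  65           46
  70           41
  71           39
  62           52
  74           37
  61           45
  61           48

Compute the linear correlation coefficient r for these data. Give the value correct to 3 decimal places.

n = 8, Σx = 542, Σy = 343, Σx² = 37012, Σy² = 14945, Σxy = 22994
nΣxy − ΣxΣy = 183952 − 185906 = -1954
nΣx² − (Σx)² = 296096 − 293764 = 2332; nΣy² − (Σy)² = 119560 − 117649 = 1911
r = -1954 / √(2332 × 1911) = -1954 / 2111.0310 ≈ -0.926

-0.926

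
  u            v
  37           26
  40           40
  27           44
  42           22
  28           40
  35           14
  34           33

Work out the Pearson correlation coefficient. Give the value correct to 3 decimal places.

n = 7, Σu = 243, Σv = 219, Σu² = 8627, Σv² = 7581, Σuv = 7406
nΣuv − ΣuΣv = 51842 − 53217 = -1375
nΣu² − (Σu)² = 60389 − 59049 = 1340; nΣv² − (Σv)² = 53067 − 47961 = 5106
r = -1375 / √(1340 × 5106) = -1375 / 2615.7293 ≈ -0.526

-0.526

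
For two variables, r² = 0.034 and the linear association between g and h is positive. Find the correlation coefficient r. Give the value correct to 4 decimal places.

|r| = √0.034 = 0.1844
The association is positive, so r = 0.1844.

0.1844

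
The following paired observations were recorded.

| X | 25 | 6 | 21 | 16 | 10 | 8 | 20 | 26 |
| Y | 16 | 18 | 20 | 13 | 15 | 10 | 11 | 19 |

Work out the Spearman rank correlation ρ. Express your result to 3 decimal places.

Rank X: 7, 1, 6, 4, 3, 2, 5, 8
Rank Y: 5, 6, 8, 3, 4, 1, 2, 7
d = rank(X) − rank(Y): 2, -5, -2, 1, -1, 1, 3, 1; Σd² = 46
ρ = 1 − 6Σd² / [n(n²−1)] = 1 − 6×46 / (8×63) = 1 − 276/504 ≈ 0.452

0.452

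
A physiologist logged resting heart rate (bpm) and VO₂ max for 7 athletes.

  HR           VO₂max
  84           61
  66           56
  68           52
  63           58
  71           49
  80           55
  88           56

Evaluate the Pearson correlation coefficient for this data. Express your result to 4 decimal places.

n = 7, Σx = 520, Σy = 387, Σx² = 39190, Σy² = 21487, Σxy = 28817
nΣxy − ΣxΣy = 201719 − 201240 = 479
nΣx² − (Σx)² = 274330 − 270400 = 3930; nΣy² − (Σy)² = 150409 − 149769 = 640
r = 479 / √(3930 × 640) = 479 / 1585.9382 ≈ 0.3020

0.3020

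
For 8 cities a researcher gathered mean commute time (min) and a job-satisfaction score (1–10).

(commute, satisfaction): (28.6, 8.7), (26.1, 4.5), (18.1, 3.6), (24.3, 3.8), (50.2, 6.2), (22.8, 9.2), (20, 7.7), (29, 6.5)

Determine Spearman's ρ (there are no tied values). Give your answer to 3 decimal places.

Rank commute: 6, 5, 1, 4, 8, 3, 2, 7
Rank satisfaction: 7, 3, 1, 2, 4, 8, 6, 5
d = rank(commute) − rank(satisfaction): -1, 2, 0, 2, 4, -5, -4, 2; Σd² = 70
ρ = 1 − 6Σd² / [n(n²−1)] = 1 − 6×70 / (8×63) = 1 − 420/504 ≈ 0.167

0.167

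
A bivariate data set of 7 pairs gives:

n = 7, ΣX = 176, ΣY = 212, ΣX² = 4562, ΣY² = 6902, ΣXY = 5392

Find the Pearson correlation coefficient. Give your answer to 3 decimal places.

r = (nΣXY − ΣXΣY) / √[(nΣX² − (ΣX)²)(nΣY² − (ΣY)²)]
Numerator: 7×5392 − 176×212 = 432
Denominator: √[(31934 − 30976)(48314 − 44944)] = √[958 × 3370] = 1796.7916
r = 432 / 1796.7916 ≈ 0.240

0.240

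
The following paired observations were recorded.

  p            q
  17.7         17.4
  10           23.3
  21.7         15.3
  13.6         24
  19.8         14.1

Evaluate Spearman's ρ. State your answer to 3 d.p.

-0.800

Rank p: 3, 1, 5, 2, 4
Rank q: 3, 4, 2, 5, 1
d = rank(p) − rank(q): 0, -3, 3, -3, 3; Σd² = 36
ρ = 1 − 6Σd² / [n(n²−1)] = 1 − 6×36 / (5×24) = 1 − 216/120 ≈ -0.800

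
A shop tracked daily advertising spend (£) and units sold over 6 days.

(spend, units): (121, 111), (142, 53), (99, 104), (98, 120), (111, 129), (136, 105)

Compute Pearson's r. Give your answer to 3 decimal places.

-0.682

n = 6, Σx = 707, Σy = 622, Σx² = 85027, Σy² = 68012, Σxy = 71612
nΣxy − ΣxΣy = 429672 − 439754 = -10082
nΣx² − (Σx)² = 510162 − 499849 = 10313; nΣy² − (Σy)² = 408072 − 386884 = 21188
r = -10082 / √(10313 × 21188) = -10082 / 14782.1461 ≈ -0.682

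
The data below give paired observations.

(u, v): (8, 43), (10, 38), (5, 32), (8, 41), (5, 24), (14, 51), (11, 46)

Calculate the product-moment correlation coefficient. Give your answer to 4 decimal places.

n = 7, Σu = 61, Σv = 275, Σu² = 595, Σv² = 11291, Σuv = 2552
nΣuv − ΣuΣv = 17864 − 16775 = 1089
nΣu² − (Σu)² = 4165 − 3721 = 444; nΣv² − (Σv)² = 79037 − 75625 = 3412
r = 1089 / √(444 × 3412) = 1089 / 1230.8241 ≈ 0.8848

0.8848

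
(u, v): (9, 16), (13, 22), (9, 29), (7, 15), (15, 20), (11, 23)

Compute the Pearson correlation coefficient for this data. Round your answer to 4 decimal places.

0.2081

n = 6, Σu = 64, Σv = 125, Σu² = 726, Σv² = 2735, Σuv = 1349
nΣuv − ΣuΣv = 8094 − 8000 = 94
nΣu² − (Σu)² = 4356 − 4096 = 260; nΣv² − (Σv)² = 16410 − 15625 = 785
r = 94 / √(260 × 785) = 94 / 451.7743 ≈ 0.2081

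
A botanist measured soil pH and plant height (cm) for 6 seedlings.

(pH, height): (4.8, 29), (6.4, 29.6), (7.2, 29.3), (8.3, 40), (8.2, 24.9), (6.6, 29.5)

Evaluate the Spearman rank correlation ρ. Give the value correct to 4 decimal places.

Rank pH: 1, 2, 4, 6, 5, 3
Rank height: 2, 5, 3, 6, 1, 4
d = rank(pH) − rank(height): -1, -3, 1, 0, 4, -1; Σd² = 28
ρ = 1 − 6Σd² / [n(n²−1)] = 1 − 6×28 / (6×35) = 1 − 168/210 ≈ 0.2000

0.2000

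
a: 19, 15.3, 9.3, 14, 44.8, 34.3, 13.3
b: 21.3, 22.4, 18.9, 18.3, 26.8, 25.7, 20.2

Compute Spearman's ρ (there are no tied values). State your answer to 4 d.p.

Rank a: 5, 4, 1, 3, 7, 6, 2
Rank b: 4, 5, 2, 1, 7, 6, 3
d = rank(a) − rank(b): 1, -1, -1, 2, 0, 0, -1; Σd² = 8
ρ = 1 − 6Σd² / [n(n²−1)] = 1 − 6×8 / (7×48) = 1 − 48/336 ≈ 0.8571

0.8571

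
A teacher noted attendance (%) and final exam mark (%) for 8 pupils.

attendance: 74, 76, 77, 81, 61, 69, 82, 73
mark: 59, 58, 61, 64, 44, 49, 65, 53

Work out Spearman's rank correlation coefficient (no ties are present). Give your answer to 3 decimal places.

Rank attendance: 4, 5, 6, 7, 1, 2, 8, 3
Rank mark: 5, 4, 6, 7, 1, 2, 8, 3
d = rank(attendance) − rank(mark): -1, 1, 0, 0, 0, 0, 0, 0; Σd² = 2
ρ = 1 − 6Σd² / [n(n²−1)] = 1 − 6×2 / (8×63) = 1 − 12/504 ≈ 0.976

0.976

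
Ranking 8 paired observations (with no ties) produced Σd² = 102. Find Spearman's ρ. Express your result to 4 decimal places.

ρ = 1 − 6Σd² / [n(n²−1)] = 1 − 6×102 / (8×63)
  = 1 − 612/504 = 1 − 1.21429 ≈ -0.2143

-0.2143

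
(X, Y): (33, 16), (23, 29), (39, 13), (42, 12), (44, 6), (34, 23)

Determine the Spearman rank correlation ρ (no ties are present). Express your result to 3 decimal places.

Rank X: 2, 1, 4, 5, 6, 3
Rank Y: 4, 6, 3, 2, 1, 5
d = rank(X) − rank(Y): -2, -5, 1, 3, 5, -2; Σd² = 68
ρ = 1 − 6Σd² / [n(n²−1)] = 1 − 6×68 / (6×35) = 1 − 408/210 ≈ -0.943

-0.943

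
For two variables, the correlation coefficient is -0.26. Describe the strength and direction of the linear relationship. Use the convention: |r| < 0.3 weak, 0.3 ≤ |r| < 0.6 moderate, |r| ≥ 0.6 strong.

weak negative

r = -0.26 < 0 so the relationship is negative.
|r| = 0.26, which falls in the weak range.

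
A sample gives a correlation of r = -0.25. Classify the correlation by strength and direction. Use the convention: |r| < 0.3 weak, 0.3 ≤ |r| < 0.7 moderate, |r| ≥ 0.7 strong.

weak negative

r = -0.25 < 0 so the relationship is negative.
|r| = 0.25, which falls in the weak range.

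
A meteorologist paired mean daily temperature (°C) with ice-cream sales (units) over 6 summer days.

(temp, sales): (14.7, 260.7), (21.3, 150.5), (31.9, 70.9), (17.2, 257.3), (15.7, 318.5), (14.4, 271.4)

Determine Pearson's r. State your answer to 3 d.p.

n = 6, Σx = 115.2, Σy = 1329.3, Σx² = 2437.08, Σy² = 336945.05, Σxy = 22633.82
nΣxy − ΣxΣy = 135802.92 − 153135.36 = -17332.44
nΣx² − (Σx)² = 14622.48 − 13271.04 = 1351.44; nΣy² − (Σy)² = 2021670.3 − 1767038.49 = 254631.81
r = -17332.44 / √(1351.44 × 254631.81) = -17332.44 / 18550.4613 ≈ -0.934

-0.934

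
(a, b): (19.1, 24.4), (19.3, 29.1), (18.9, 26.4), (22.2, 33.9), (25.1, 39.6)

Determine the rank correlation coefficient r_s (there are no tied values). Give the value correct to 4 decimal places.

Rank a: 2, 3, 1, 4, 5
Rank b: 1, 3, 2, 4, 5
d = rank(a) − rank(b): 1, 0, -1, 0, 0; Σd² = 2
ρ = 1 − 6Σd² / [n(n²−1)] = 1 − 6×2 / (5×24) = 1 − 12/120 ≈ 0.9000

0.9000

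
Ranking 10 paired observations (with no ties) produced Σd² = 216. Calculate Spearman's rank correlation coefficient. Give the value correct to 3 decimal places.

-0.309

ρ = 1 − 6Σd² / [n(n²−1)] = 1 − 6×216 / (10×99)
  = 1 − 1296/990 = 1 − 1.3091 ≈ -0.309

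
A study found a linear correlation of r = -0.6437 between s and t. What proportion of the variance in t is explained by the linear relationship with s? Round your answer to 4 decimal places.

0.4143

r² = (-0.6437)² = 0.4143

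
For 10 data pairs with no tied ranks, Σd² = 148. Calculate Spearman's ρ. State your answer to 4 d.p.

ρ = 1 − 6Σd² / [n(n²−1)] = 1 − 6×148 / (10×99)
  = 1 − 888/990 = 1 − 0.89697 ≈ 0.1030

0.1030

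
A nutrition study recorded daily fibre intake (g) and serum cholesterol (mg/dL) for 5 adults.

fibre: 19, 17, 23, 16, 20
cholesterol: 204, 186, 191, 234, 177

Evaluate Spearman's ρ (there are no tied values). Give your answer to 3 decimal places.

Rank fibre: 3, 2, 5, 1, 4
Rank cholesterol: 4, 2, 3, 5, 1
d = rank(fibre) − rank(cholesterol): -1, 0, 2, -4, 3; Σd² = 30
ρ = 1 − 6Σd² / [n(n²−1)] = 1 − 6×30 / (5×24) = 1 − 180/120 ≈ -0.500

-0.500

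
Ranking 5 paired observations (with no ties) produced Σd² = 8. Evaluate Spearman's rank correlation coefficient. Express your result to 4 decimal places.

0.6000

ρ = 1 − 6Σd² / [n(n²−1)] = 1 − 6×8 / (5×24)
  = 1 − 48/120 = 1 − 0.40000 ≈ 0.6000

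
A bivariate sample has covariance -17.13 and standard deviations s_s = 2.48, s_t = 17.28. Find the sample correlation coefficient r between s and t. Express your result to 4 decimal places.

-0.3997

r = Cov(s,t) / (s_s · s_t) = -17.13 / (2.48 × 17.28)
  = -17.13 / 42.8544 ≈ -0.3997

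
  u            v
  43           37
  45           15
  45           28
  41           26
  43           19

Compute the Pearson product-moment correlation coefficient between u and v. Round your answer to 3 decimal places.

n = 5, Σu = 217, Σv = 125, Σu² = 9429, Σv² = 3415, Σuv = 5409
nΣuv − ΣuΣv = 27045 − 27125 = -80
nΣu² − (Σu)² = 47145 − 47089 = 56; nΣv² − (Σv)² = 17075 − 15625 = 1450
r = -80 / √(56 × 1450) = -80 / 284.9561 ≈ -0.281

-0.281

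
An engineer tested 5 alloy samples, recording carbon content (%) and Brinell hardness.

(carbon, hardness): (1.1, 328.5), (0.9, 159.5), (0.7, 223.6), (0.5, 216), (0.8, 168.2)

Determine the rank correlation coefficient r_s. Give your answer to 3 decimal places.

Rank carbon: 5, 4, 2, 1, 3
Rank hardness: 5, 1, 4, 3, 2
d = rank(carbon) − rank(hardness): 0, 3, -2, -2, 1; Σd² = 18
ρ = 1 − 6Σd² / [n(n²−1)] = 1 − 6×18 / (5×24) = 1 − 108/120 ≈ 0.100

0.100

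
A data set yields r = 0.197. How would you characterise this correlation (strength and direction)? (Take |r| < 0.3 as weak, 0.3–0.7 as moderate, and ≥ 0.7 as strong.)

weak positive

r = 0.197 > 0 so the relationship is positive.
|r| = 0.197, which falls in the weak range.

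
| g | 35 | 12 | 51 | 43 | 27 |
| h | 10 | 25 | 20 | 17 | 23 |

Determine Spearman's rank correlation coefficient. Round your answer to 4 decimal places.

Rank g: 3, 1, 5, 4, 2
Rank h: 1, 5, 3, 2, 4
d = rank(g) − rank(h): 2, -4, 2, 2, -2; Σd² = 32
ρ = 1 − 6Σd² / [n(n²−1)] = 1 − 6×32 / (5×24) = 1 − 192/120 ≈ -0.6000

-0.6000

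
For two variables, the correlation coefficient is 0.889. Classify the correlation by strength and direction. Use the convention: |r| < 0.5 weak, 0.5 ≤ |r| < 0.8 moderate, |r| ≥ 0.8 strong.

r = 0.889 > 0 so the relationship is positive.
|r| = 0.889, which falls in the strong range.

strong positive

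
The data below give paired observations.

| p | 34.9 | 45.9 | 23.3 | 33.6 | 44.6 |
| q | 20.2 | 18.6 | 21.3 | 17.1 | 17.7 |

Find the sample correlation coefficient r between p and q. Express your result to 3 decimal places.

-0.639

n = 5, Σp = 182.3, Σq = 94.9, Σp² = 6985.83, Σq² = 1813.39, Σpq = 3418.99
nΣpq − ΣpΣq = 17094.95 − 17300.27 = -205.32
nΣp² − (Σp)² = 34929.15 − 33233.29 = 1695.86; nΣq² − (Σq)² = 9066.95 − 9006.01 = 60.94
r = -205.32 / √(1695.86 × 60.94) = -205.32 / 321.4743 ≈ -0.639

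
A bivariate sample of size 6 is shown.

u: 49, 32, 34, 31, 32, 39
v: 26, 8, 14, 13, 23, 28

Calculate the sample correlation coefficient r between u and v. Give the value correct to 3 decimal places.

0.666

n = 6, Σu = 217, Σv = 112, Σu² = 8087, Σv² = 2418, Σuv = 4237
nΣuv − ΣuΣv = 25422 − 24304 = 1118
nΣu² − (Σu)² = 48522 − 47089 = 1433; nΣv² − (Σv)² = 14508 − 12544 = 1964
r = 1118 / √(1433 × 1964) = 1118 / 1677.6209 ≈ 0.666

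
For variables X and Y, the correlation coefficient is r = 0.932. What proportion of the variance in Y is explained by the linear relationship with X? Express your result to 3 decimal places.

0.869

r² = (0.932)² = 0.869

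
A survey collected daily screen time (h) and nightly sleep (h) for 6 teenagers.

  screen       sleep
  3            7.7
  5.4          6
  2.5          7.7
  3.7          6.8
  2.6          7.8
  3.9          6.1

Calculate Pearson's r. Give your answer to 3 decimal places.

-0.903

n = 6, Σx = 21.1, Σy = 42.1, Σx² = 80.07, Σy² = 298.87, Σxy = 143.98
nΣxy − ΣxΣy = 863.88 − 888.31 = -24.43
nΣx² − (Σx)² = 480.42 − 445.21 = 35.21; nΣy² − (Σy)² = 1793.22 − 1772.41 = 20.81
r = -24.43 / √(35.21 × 20.81) = -24.43 / 27.0688 ≈ -0.903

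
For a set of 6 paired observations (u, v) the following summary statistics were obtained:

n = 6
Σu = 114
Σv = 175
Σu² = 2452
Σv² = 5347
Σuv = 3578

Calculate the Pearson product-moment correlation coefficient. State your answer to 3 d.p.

0.960

r = (nΣuv − ΣuΣv) / √[(nΣu² − (Σu)²)(nΣv² − (Σv)²)]
Numerator: 6×3578 − 114×175 = 1518
Denominator: √[(14712 − 12996)(32082 − 30625)] = √[1716 × 1457] = 1581.2059
r = 1518 / 1581.2059 ≈ 0.960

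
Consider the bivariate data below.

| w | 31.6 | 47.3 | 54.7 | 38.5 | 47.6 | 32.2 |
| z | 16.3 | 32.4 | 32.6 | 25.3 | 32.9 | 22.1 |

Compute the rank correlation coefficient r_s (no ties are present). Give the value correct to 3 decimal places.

Rank w: 1, 4, 6, 3, 5, 2
Rank z: 1, 4, 5, 3, 6, 2
d = rank(w) − rank(z): 0, 0, 1, 0, -1, 0; Σd² = 2
ρ = 1 − 6Σd² / [n(n²−1)] = 1 − 6×2 / (6×35) = 1 − 12/210 ≈ 0.943

0.943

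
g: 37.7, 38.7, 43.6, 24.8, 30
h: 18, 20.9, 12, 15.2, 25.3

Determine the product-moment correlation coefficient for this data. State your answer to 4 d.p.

-0.3177

n = 5, Σg = 174.8, Σh = 91.4, Σg² = 6334.98, Σh² = 1775.94, Σgh = 3146.59
nΣgh − ΣgΣh = 15732.95 − 15976.72 = -243.77
nΣg² − (Σg)² = 31674.9 − 30555.04 = 1119.86; nΣh² − (Σh)² = 8879.7 − 8353.96 = 525.74
r = -243.77 / √(1119.86 × 525.74) = -243.77 / 767.3038 ≈ -0.3177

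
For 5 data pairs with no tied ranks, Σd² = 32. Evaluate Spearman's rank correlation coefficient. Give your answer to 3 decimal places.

-0.600

ρ = 1 − 6Σd² / [n(n²−1)] = 1 − 6×32 / (5×24)
  = 1 − 192/120 = 1 − 1.6000 ≈ -0.600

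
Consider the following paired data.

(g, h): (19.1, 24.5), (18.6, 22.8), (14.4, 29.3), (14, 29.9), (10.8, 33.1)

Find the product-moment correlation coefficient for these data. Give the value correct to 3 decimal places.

n = 5, Σg = 76.9, Σh = 139.6, Σg² = 1230.77, Σh² = 3968.2, Σgh = 2090.03
nΣgh − ΣgΣh = 10450.15 − 10735.24 = -285.09
nΣg² − (Σg)² = 6153.85 − 5913.61 = 240.24; nΣh² − (Σh)² = 19841 − 19488.16 = 352.84
r = -285.09 / √(240.24 × 352.84) = -285.09 / 291.1465 ≈ -0.979

-0.979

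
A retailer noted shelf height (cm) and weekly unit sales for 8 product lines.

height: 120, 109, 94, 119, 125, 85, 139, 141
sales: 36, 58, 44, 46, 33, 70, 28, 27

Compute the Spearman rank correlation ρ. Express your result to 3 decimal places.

Rank height: 5, 3, 2, 4, 6, 1, 7, 8
Rank sales: 4, 7, 5, 6, 3, 8, 2, 1
d = rank(height) − rank(sales): 1, -4, -3, -2, 3, -7, 5, 7; Σd² = 162
ρ = 1 − 6Σd² / [n(n²−1)] = 1 − 6×162 / (8×63) = 1 − 972/504 ≈ -0.929

-0.929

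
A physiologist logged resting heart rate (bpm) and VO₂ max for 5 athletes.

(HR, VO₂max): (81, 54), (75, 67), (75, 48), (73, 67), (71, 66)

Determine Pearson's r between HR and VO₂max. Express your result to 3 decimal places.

-0.559

n = 5, Σx = 375, Σy = 302, Σx² = 28181, Σy² = 18554, Σxy = 22576
nΣxy − ΣxΣy = 112880 − 113250 = -370
nΣx² − (Σx)² = 140905 − 140625 = 280; nΣy² − (Σy)² = 92770 − 91204 = 1566
r = -370 / √(280 × 1566) = -370 / 662.1782 ≈ -0.559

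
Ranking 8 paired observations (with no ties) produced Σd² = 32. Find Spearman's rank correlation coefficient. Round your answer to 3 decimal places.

ρ = 1 − 6Σd² / [n(n²−1)] = 1 − 6×32 / (8×63)
  = 1 − 192/504 = 1 − 0.3810 ≈ 0.619

0.619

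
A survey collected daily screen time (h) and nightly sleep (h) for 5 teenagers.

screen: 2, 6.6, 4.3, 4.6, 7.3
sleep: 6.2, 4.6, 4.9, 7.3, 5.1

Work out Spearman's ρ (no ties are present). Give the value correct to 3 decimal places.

-0.300

Rank screen: 1, 4, 2, 3, 5
Rank sleep: 4, 1, 2, 5, 3
d = rank(screen) − rank(sleep): -3, 3, 0, -2, 2; Σd² = 26
ρ = 1 − 6Σd² / [n(n²−1)] = 1 − 6×26 / (5×24) = 1 − 156/120 ≈ -0.300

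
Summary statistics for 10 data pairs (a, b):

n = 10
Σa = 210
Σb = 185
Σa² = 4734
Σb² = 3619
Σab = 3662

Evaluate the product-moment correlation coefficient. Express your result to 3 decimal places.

r = (nΣab − ΣaΣb) / √[(nΣa² − (Σa)²)(nΣb² − (Σb)²)]
Numerator: 10×3662 − 210×185 = -2230
Denominator: √[(47340 − 44100)(36190 − 34225)] = √[3240 × 1965] = 2523.2122
r = -2230 / 2523.2122 ≈ -0.884

-0.884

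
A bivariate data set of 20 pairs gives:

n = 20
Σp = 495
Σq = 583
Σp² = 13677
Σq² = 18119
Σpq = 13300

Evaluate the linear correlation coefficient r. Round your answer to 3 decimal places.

r = (nΣpq − ΣpΣq) / √[(nΣp² − (Σp)²)(nΣq² − (Σq)²)]
Numerator: 20×13300 − 495×583 = -22585
Denominator: √[(273540 − 245025)(362380 − 339889)] = √[28515 × 22491] = 25324.5112
r = -22585 / 25324.5112 ≈ -0.892

-0.892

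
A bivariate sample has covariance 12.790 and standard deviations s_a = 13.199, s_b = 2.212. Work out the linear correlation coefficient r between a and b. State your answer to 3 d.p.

r = Cov(a,b) / (s_a · s_b) = 12.790 / (13.199 × 2.212)
  = 12.790 / 29.1962 ≈ 0.438

0.438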